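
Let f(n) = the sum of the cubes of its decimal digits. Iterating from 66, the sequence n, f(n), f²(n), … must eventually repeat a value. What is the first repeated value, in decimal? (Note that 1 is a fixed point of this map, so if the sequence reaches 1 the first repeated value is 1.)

66 → 6³ + 6³ = 432
432 → 4³ + 3³ + 2³ = 99
99 → 9³ + 9³ = 1458
1458 → 1³ + 4³ + 5³ + 8³ = 702
702 → 7³ + 0³ + 2³ = 351
351 → 3³ + 5³ + 1³ = 153
153 → 1³ + 5³ + 3³ = 153  — 153 already appeared earlier.

153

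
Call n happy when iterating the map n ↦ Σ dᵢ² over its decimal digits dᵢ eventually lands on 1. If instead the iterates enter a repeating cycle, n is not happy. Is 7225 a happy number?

happy

7225 → 7² + 2² + 2² + 5² = 49 + 4 + 4 + 25 = 82
82 → 8² + 2² = 64 + 4 = 68
68 → 6² + 8² = 36 + 64 = 100
100 → 1² + 0² + 0² = 1 + 0 + 0 = 1  — reached 1.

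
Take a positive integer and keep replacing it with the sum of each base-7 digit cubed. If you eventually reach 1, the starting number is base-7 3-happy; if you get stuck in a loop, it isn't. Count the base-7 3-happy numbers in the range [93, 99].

93: 93 → 225 → 129 → 99 → 9 → 9  — not base-7 3-happy
94: 94 → 244 → 496 → 244  — not base-7 3-happy
95: 95 → 281 → 251 → 341 → 557 → 137 → 197 → 65 → 17 → 35 → 125 → 251  — not base-7 3-happy
96: 96 → 342 → 648 → 282 → 258 → 342  — not base-7 3-happy
97: 97 → 433 → 343 → 1  — base-7 3-happy
98: 98 → 8 → 2 → 8  — not base-7 3-happy
99: 99 → 9 → 9  — not base-7 3-happy
base-7 3-happy: 97

1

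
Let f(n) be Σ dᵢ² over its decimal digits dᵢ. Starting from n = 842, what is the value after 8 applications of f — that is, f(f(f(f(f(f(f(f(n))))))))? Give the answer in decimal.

145

842 → 8² + 4² + 2² = 64 + 16 + 4 = 84
84 → 8² + 4² = 64 + 16 = 80
80 → 8² + 0² = 64 + 0 = 64
64 → 6² + 4² = 36 + 16 = 52
52 → 5² + 2² = 25 + 4 = 29
29 → 2² + 9² = 4 + 81 = 85
85 → 8² + 5² = 64 + 25 = 89
89 → 8² + 9² = 64 + 81 = 145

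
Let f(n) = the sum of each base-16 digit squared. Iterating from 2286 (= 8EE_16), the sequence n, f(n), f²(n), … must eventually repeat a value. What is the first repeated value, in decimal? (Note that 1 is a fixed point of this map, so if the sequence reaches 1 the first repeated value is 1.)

169

2286 = (8,14,14)_16 → 456
456 = (1,12,8)_16 → 209
209 = (13,1)_16 → 170
170 = (10,10)_16 → 200
200 = (12,8)_16 → 208
208 = (13,0)_16 → 169
169 = (10,9)_16 → 181
181 = (11,5)_16 → 146
146 = (9,2)_16 → 85
85 = (5,5)_16 → 50
50 = (3,2)_16 → 13
13 = (13)_16 → 169  — 169 already appeared earlier.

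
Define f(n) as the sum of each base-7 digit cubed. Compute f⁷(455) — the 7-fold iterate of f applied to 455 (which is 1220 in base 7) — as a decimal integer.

137

455 = (1,2,2,0)_7 → 1³ + 2³ + 2³ + 0³ = 17
17 = (2,3)_7 → 2³ + 3³ = 35
35 = (5,0)_7 → 5³ + 0³ = 125
125 = (2,3,6)_7 → 2³ + 3³ + 6³ = 251
251 = (5,0,6)_7 → 5³ + 0³ + 6³ = 341
341 = (6,6,5)_7 → 6³ + 6³ + 5³ = 557
557 = (1,4,2,4)_7 → 1³ + 4³ + 2³ + 4³ = 137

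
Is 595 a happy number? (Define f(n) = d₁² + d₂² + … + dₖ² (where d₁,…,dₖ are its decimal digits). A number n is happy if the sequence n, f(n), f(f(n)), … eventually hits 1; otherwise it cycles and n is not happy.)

not happy

595 → 5² + 9² + 5² = 25 + 81 + 25 = 131
131 → 1² + 3² + 1² = 1 + 9 + 1 = 11
11 → 1² + 1² = 1 + 1 = 2
2 → 2² = 4
4 → 4² = 16
16 → 1² + 6² = 1 + 36 = 37
37 → 3² + 7² = 9 + 49 = 58
58 → 5² + 8² = 25 + 64 = 89
89 → 8² + 9² = 64 + 81 = 145
145 → 1² + 4² + 5² = 1 + 16 + 25 = 42
42 → 4² + 2² = 16 + 4 = 20
20 → 2² + 0² = 4 + 0 = 4  — 4 already seen; the sequence cycles without reaching 1.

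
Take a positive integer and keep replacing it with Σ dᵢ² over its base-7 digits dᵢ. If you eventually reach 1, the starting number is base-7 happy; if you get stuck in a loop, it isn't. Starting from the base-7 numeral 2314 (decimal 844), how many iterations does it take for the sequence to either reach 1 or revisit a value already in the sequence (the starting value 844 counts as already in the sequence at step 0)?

844 = (2,3,1,4)_7 → 2² + 3² + 1² + 4² = 30
30 = (4,2)_7 → 4² + 2² = 20
20 = (2,6)_7 → 2² + 6² = 40
40 = (5,5)_7 → 5² + 5² = 50
50 = (1,0,1)_7 → 1² + 0² + 1² = 2
2 = (2)_7 → 2² = 4
4 = (4)_7 → 4² = 16
16 = (2,2)_7 → 2² + 2² = 8
8 = (1,1)_7 → 1² + 1² = 2  — 2 repeats.
That took 9 steps.

9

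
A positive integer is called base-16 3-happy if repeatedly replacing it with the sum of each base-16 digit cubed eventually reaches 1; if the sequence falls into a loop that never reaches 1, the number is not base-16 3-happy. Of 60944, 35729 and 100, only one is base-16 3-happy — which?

100

60944: 60944 → 5489 → 470 → 2414 → 3689 → 3689  — repeats 3689 (not base-16 3-happy)
35729: 35729 → 2573 → 3197 → 4268 → 2729 → 2729  — repeats 2729 (not base-16 3-happy)
100: 100 → 280 → 514 → 16 → 1  — reaches 1 (base-16 3-happy)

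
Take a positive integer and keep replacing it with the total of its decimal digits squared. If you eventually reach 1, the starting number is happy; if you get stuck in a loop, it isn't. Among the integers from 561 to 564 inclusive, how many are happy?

561: 561 → 62 → 40 → 16 → 37 → 58 → 89 → 145 → 42 → 20 → 4 → 16  — not happy
562: 562 → 65 → 61 → 37 → 58 → 89 → 145 → 42 → 20 → 4 → 16 → 37  — not happy
563: 563 → 70 → 49 → 97 → 130 → 10 → 1  — happy
564: 564 → 77 → 98 → 145 → 42 → 20 → 4 → 16 → 37 → 58 → 89 → 145  — not happy
happy: 563

1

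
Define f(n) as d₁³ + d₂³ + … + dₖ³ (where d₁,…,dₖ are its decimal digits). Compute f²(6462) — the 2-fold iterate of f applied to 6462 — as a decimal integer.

6462 → 504
504 → 189

189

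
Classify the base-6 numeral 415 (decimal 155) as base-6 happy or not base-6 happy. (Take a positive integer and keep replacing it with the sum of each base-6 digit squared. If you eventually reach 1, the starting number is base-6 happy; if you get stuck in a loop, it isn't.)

not base-6 happy

155 = (4,1,5)_6 → 4² + 1² + 5² = 16 + 1 + 25 = 42
42 = (1,1,0)_6 → 1² + 1² + 0² = 1 + 1 + 0 = 2
2 = (2)_6 → 2² = 4
4 = (4)_6 → 4² = 16
16 = (2,4)_6 → 2² + 4² = 4 + 16 = 20
20 = (3,2)_6 → 3² + 2² = 9 + 4 = 13
13 = (2,1)_6 → 2² + 1² = 4 + 1 = 5
5 = (5)_6 → 5² = 25
25 = (4,1)_6 → 4² + 1² = 16 + 1 = 17
17 = (2,5)_6 → 2² + 5² = 4 + 25 = 29
29 = (4,5)_6 → 4² + 5² = 16 + 25 = 41
41 = (1,0,5)_6 → 1² + 0² + 5² = 1 + 0 + 25 = 26
26 = (4,2)_6 → 4² + 2² = 16 + 4 = 20  — 20 already seen; the sequence cycles without reaching 1.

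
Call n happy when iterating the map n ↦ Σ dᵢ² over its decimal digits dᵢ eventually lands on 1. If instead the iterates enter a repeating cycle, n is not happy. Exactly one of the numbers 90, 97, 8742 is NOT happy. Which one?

90

90: 90 → 81 → 65 → 61 → 37 → 58 → 89 → 145 → 42 → 20 → 4 → 16 → 37  — repeats 37 (not happy)
97: 97 → 130 → 10 → 1  — reaches 1 (happy)
8742: 8742 → 133 → 19 → 82 → 68 → 100 → 1  — reaches 1 (happy)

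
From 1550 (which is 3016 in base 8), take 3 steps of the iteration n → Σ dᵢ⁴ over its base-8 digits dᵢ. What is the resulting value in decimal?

1550 = (3,0,1,6)_8 → 1378
1378 = (2,5,4,2)_8 → 913
913 = (1,6,2,1)_8 → 1314

1314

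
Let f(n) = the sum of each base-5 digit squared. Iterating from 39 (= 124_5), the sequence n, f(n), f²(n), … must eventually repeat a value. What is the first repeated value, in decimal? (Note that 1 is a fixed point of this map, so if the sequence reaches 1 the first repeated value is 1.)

39 = (1,2,4)_5 → 21
21 = (4,1)_5 → 17
17 = (3,2)_5 → 13
13 = (2,3)_5 → 13  — 13 already appeared earlier.

13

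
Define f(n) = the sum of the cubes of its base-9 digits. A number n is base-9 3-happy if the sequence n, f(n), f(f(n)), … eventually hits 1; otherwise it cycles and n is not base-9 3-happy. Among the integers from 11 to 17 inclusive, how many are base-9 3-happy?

1

11: 11 → 9 → 1  — base-9 3-happy
12: 12 → 28 → 28  — not base-9 3-happy
13: 13 → 65 → 351 → 91 → 3 → 27 → 27  — not base-9 3-happy
14: 14 → 126 → 126  — not base-9 3-happy
15: 15 → 217 → 225 → 351 → 91 → 3 → 27 → 27  — not base-9 3-happy
16: 16 → 344 → 80 → 1024 → 496 → 218 → 232 → 694 → 638 → 1198 → 470 → 476 → 980 → 540 → 432 → 152 → 856 → 128 → 134 → 638  — not base-9 3-happy
17: 17 → 513 → 243 → 27 → 27  — not base-9 3-happy
base-9 3-happy: 11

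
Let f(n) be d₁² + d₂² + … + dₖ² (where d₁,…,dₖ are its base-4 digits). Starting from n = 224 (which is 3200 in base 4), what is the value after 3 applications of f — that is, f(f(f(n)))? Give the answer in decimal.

224 = (3,2,0,0)_4 → 13
13 = (3,1)_4 → 10
10 = (2,2)_4 → 8

8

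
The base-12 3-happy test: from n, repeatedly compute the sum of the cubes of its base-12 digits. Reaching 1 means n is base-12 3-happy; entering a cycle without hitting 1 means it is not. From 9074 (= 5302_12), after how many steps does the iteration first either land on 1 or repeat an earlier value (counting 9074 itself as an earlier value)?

9074 = (5,3,0,2)_12 → 5³ + 3³ + 0³ + 2³ = 125 + 27 + 0 + 8 = 160
160 = (1,1,4)_12 → 1³ + 1³ + 4³ = 1 + 1 + 64 = 66
66 = (5,6)_12 → 5³ + 6³ = 125 + 216 = 341
341 = (2,4,5)_12 → 2³ + 4³ + 5³ = 8 + 64 + 125 = 197
197 = (1,4,5)_12 → 1³ + 4³ + 5³ = 1 + 64 + 125 = 190
190 = (1,3,10)_12 → 1³ + 3³ + 10³ = 1 + 27 + 1000 = 1028
1028 = (7,1,8)_12 → 7³ + 1³ + 8³ = 343 + 1 + 512 = 856
856 = (5,11,4)_12 → 5³ + 11³ + 4³ = 125 + 1331 + 64 = 1520
1520 = (10,6,8)_12 → 10³ + 6³ + 8³ = 1000 + 216 + 512 = 1728
1728 = (1,0,0,0)_12 → 1³ + 0³ + 0³ + 0³ = 1 + 0 + 0 + 0 = 1  — reached 1.
That took 10 steps.

10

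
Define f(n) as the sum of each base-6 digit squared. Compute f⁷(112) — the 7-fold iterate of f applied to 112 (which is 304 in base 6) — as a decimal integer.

13

112 = (3,0,4)_6 → 25
25 = (4,1)_6 → 17
17 = (2,5)_6 → 29
29 = (4,5)_6 → 41
41 = (1,0,5)_6 → 26
26 = (4,2)_6 → 20
20 = (3,2)_6 → 13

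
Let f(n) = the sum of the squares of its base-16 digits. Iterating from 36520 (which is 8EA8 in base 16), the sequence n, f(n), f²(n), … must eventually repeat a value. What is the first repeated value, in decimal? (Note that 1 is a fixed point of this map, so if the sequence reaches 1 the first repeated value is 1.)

36520 = (8,14,10,8)_16 → 8² + 14² + 10² + 8² = 424
424 = (1,10,8)_16 → 1² + 10² + 8² = 165
165 = (10,5)_16 → 10² + 5² = 125
125 = (7,13)_16 → 7² + 13² = 218
218 = (13,10)_16 → 13² + 10² = 269
269 = (1,0,13)_16 → 1² + 0² + 13² = 170
170 = (10,10)_16 → 10² + 10² = 200
200 = (12,8)_16 → 12² + 8² = 208
208 = (13,0)_16 → 13² + 0² = 169
169 = (10,9)_16 → 10² + 9² = 181
181 = (11,5)_16 → 11² + 5² = 146
146 = (9,2)_16 → 9² + 2² = 85
85 = (5,5)_16 → 5² + 5² = 50
50 = (3,2)_16 → 3² + 2² = 13
13 = (13)_16 → 13² = 169  — 169 already appeared earlier.

169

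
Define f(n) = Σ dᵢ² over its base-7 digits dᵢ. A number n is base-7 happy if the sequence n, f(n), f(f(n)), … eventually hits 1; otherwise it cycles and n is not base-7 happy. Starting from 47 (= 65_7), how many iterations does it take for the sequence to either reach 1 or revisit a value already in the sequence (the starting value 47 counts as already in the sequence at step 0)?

4

47 = (6,5)_7 → 6² + 5² = 61
61 = (1,1,5)_7 → 1² + 1² + 5² = 27
27 = (3,6)_7 → 3² + 6² = 45
45 = (6,3)_7 → 6² + 3² = 45  — 45 repeats.
That took 4 steps.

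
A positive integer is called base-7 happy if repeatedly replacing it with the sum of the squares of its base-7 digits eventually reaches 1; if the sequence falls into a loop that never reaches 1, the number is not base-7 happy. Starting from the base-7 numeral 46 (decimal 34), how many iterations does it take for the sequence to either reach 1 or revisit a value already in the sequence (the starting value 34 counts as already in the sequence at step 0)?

3

34 = (4,6)_7 → 4² + 6² = 16 + 36 = 52
52 = (1,0,3)_7 → 1² + 0² + 3² = 1 + 0 + 9 = 10
10 = (1,3)_7 → 1² + 3² = 1 + 9 = 10  — 10 repeats.
That took 3 steps.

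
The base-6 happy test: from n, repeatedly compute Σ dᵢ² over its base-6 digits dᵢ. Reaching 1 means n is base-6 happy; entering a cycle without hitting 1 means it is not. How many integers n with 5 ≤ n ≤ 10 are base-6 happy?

5: 5 → 25 → 17 → 29 → 41 → 26 → 20 → 13 → 5  — not base-6 happy
6: 6 → 1  — base-6 happy
7: 7 → 2 → 4 → 16 → 20 → 13 → 5 → 25 → 17 → 29 → 41 → 26 → 20  — not base-6 happy
8: 8 → 5 → 25 → 17 → 29 → 41 → 26 → 20 → 13 → 5  — not base-6 happy
9: 9 → 10 → 17 → 29 → 41 → 26 → 20 → 13 → 5 → 25 → 17  — not base-6 happy
10: 10 → 17 → 29 → 41 → 26 → 20 → 13 → 5 → 25 → 17  — not base-6 happy
base-6 happy: 6

1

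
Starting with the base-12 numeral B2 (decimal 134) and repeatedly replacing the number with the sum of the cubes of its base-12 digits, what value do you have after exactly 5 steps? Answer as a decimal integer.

593

134 = (11,2)_12 → 11³ + 2³ = 1339
1339 = (9,3,7)_12 → 9³ + 3³ + 7³ = 1099
1099 = (7,7,7)_12 → 7³ + 7³ + 7³ = 1029
1029 = (7,1,9)_12 → 7³ + 1³ + 9³ = 1073
1073 = (7,5,5)_12 → 7³ + 5³ + 5³ = 593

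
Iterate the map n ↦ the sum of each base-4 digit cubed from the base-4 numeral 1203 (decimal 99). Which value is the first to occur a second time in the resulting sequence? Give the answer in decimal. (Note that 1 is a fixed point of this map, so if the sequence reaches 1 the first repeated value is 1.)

9

99 = (1,2,0,3)_4 → 1³ + 2³ + 0³ + 3³ = 1 + 8 + 0 + 27 = 36
36 = (2,1,0)_4 → 2³ + 1³ + 0³ = 8 + 1 + 0 = 9
9 = (2,1)_4 → 2³ + 1³ = 8 + 1 = 9  — 9 already appeared earlier.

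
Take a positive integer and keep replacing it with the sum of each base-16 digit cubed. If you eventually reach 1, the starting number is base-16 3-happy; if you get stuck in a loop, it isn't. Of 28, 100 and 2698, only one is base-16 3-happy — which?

28: 28 → 1729 → 1945 → 1801 → 1072 → 91 → 1456 → 1456  — repeats 1456 (not base-16 3-happy)
100: 100 → 280 → 514 → 16 → 1  — reaches 1 (base-16 3-happy)
2698: 2698 → 2512 → 2926 → 4291 → 1756 → 4141 → 2206 → 3985 → 4105 → 730 → 3205 → 2365 → 2953 → 2572 → 2728 → 2512  — repeats 2512 (not base-16 3-happy)

100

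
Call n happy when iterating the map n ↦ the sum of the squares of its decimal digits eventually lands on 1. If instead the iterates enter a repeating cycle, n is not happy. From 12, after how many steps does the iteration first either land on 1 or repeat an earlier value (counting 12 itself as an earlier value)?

12 → 1² + 2² = 1 + 4 = 5
5 → 5² = 25
25 → 2² + 5² = 4 + 25 = 29
29 → 2² + 9² = 4 + 81 = 85
85 → 8² + 5² = 64 + 25 = 89
89 → 8² + 9² = 64 + 81 = 145
145 → 1² + 4² + 5² = 1 + 16 + 25 = 42
42 → 4² + 2² = 16 + 4 = 20
20 → 2² + 0² = 4 + 0 = 4
4 → 4² = 16
16 → 1² + 6² = 1 + 36 = 37
37 → 3² + 7² = 9 + 49 = 58
58 → 5² + 8² = 25 + 64 = 89  — 89 repeats.
That took 13 steps.

13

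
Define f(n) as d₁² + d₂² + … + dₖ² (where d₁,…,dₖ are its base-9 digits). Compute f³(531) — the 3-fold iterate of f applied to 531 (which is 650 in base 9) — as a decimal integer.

17

531 = (6,5,0)_9 → 6² + 5² + 0² = 61
61 = (6,7)_9 → 6² + 7² = 85
85 = (1,0,4)_9 → 1² + 0² + 4² = 17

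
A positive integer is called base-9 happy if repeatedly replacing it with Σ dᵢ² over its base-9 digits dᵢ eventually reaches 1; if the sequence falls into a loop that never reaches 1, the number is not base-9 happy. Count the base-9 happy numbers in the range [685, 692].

685: 685 → 81 → 1  — base-9 happy
686: 686 → 84 → 10 → 2 → 4 → 16 → 50 → 50  — not base-9 happy
687: 687 → 89 → 65 → 53 → 89  — not base-9 happy
688: 688 → 96 → 38 → 20 → 8 → 64 → 50 → 50  — not base-9 happy
689: 689 → 105 → 41 → 41  — not base-9 happy
690: 690 → 116 → 74 → 68 → 74  — not base-9 happy
691: 691 → 129 → 35 → 73 → 65 → 53 → 89 → 65  — not base-9 happy
692: 692 → 144 → 50 → 50  — not base-9 happy
base-9 happy: 685

1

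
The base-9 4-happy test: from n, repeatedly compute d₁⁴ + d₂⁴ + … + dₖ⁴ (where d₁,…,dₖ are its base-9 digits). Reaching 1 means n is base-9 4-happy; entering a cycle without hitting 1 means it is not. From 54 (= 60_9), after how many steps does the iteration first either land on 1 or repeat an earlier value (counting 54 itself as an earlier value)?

54 = (6,0)_9 → 6⁴ + 0⁴ = 1296 + 0 = 1296
1296 = (1,7,0,0)_9 → 1⁴ + 7⁴ + 0⁴ + 0⁴ = 1 + 2401 + 0 + 0 = 2402
2402 = (3,2,5,8)_9 → 3⁴ + 2⁴ + 5⁴ + 8⁴ = 81 + 16 + 625 + 4096 = 4818
4818 = (6,5,4,3)_9 → 6⁴ + 5⁴ + 4⁴ + 3⁴ = 1296 + 625 + 256 + 81 = 2258
2258 = (3,0,7,8)_9 → 3⁴ + 0⁴ + 7⁴ + 8⁴ = 81 + 0 + 2401 + 4096 = 6578
6578 = (1,0,0,1,8)_9 → 1⁴ + 0⁴ + 0⁴ + 1⁴ + 8⁴ = 1 + 0 + 0 + 1 + 4096 = 4098
4098 = (5,5,5,3)_9 → 5⁴ + 5⁴ + 5⁴ + 3⁴ = 625 + 625 + 625 + 81 = 1956
1956 = (2,6,1,3)_9 → 2⁴ + 6⁴ + 1⁴ + 3⁴ = 16 + 1296 + 1 + 81 = 1394
1394 = (1,8,1,8)_9 → 1⁴ + 8⁴ + 1⁴ + 8⁴ = 1 + 4096 + 1 + 4096 = 8194
8194 = (1,2,2,1,4)_9 → 1⁴ + 2⁴ + 2⁴ + 1⁴ + 4⁴ = 1 + 16 + 16 + 1 + 256 = 290
290 = (3,5,2)_9 → 3⁴ + 5⁴ + 2⁴ = 81 + 625 + 16 = 722
722 = (8,8,2)_9 → 8⁴ + 8⁴ + 2⁴ = 4096 + 4096 + 16 = 8208
8208 = (1,2,2,3,0)_9 → 1⁴ + 2⁴ + 2⁴ + 3⁴ + 0⁴ = 1 + 16 + 16 + 81 + 0 = 114
114 = (1,3,6)_9 → 1⁴ + 3⁴ + 6⁴ = 1 + 81 + 1296 = 1378
1378 = (1,8,0,1)_9 → 1⁴ + 8⁴ + 0⁴ + 1⁴ = 1 + 4096 + 0 + 1 = 4098  — 4098 repeats.
That took 15 steps.

15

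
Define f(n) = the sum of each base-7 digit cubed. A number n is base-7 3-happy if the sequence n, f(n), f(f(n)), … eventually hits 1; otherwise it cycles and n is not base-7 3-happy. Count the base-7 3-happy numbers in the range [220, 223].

220: 220 → 118 → 232 → 190 → 244 → 496 → 244  (repeats 244)
221: 221 → 155 → 29 → 65 → 17 → 35 → 125 → 251 → 341 → 557 → 137 → 197 → 65  (repeats 65)
222: 222 → 216 → 288 → 342 → 648 → 282 → 258 → 342  (repeats 342)
223: 223 → 307 → 433 → 343 → 1  (reaches 1)
base-7 3-happy: 223

1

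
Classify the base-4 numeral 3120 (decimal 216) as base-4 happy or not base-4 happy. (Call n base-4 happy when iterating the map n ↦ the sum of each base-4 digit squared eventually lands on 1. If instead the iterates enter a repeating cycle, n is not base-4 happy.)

base-4 happy

216 = (3,1,2,0)_4 → 3² + 1² + 2² + 0² = 9 + 1 + 4 + 0 = 14
14 = (3,2)_4 → 3² + 2² = 9 + 4 = 13
13 = (3,1)_4 → 3² + 1² = 9 + 1 = 10
10 = (2,2)_4 → 2² + 2² = 4 + 4 = 8
8 = (2,0)_4 → 2² + 0² = 4 + 0 = 4
4 = (1,0)_4 → 1² + 0² = 1 + 0 = 1  — reached 1.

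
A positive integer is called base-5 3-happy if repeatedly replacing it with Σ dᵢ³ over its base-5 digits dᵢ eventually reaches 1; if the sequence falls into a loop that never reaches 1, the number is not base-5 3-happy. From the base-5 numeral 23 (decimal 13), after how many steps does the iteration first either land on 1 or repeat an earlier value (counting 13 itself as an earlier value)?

4

13 = (2,3)_5 → 35
35 = (1,2,0)_5 → 9
9 = (1,4)_5 → 65
65 = (2,3,0)_5 → 35  — 35 repeats.
That took 4 steps.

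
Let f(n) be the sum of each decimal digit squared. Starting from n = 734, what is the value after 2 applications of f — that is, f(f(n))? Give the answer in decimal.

734 → 7² + 3² + 4² = 74
74 → 7² + 4² = 65

65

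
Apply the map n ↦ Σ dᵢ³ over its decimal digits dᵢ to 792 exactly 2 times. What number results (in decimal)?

513

792 → 7³ + 9³ + 2³ = 343 + 729 + 8 = 1080
1080 → 1³ + 0³ + 8³ + 0³ = 1 + 0 + 512 + 0 = 513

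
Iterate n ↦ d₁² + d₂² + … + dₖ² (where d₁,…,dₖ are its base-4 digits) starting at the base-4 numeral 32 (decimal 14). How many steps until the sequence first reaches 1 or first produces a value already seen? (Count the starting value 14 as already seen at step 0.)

5

14 = (3,2)_4 → 3² + 2² = 13
13 = (3,1)_4 → 3² + 1² = 10
10 = (2,2)_4 → 2² + 2² = 8
8 = (2,0)_4 → 2² + 0² = 4
4 = (1,0)_4 → 1² + 0² = 1  — reached 1.
That took 5 steps.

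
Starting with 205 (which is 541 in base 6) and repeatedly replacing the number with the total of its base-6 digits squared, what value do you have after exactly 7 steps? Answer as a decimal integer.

205 = (5,4,1)_6 → 5² + 4² + 1² = 25 + 16 + 1 = 42
42 = (1,1,0)_6 → 1² + 1² + 0² = 1 + 1 + 0 = 2
2 = (2)_6 → 2² = 4
4 = (4)_6 → 4² = 16
16 = (2,4)_6 → 2² + 4² = 4 + 16 = 20
20 = (3,2)_6 → 3² + 2² = 9 + 4 = 13
13 = (2,1)_6 → 2² + 1² = 4 + 1 = 5

5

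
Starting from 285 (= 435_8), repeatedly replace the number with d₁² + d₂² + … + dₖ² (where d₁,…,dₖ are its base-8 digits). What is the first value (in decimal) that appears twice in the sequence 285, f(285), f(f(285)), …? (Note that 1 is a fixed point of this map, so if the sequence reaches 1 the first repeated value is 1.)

25

285 = (4,3,5)_8 → 4² + 3² + 5² = 16 + 9 + 25 = 50
50 = (6,2)_8 → 6² + 2² = 36 + 4 = 40
40 = (5,0)_8 → 5² + 0² = 25 + 0 = 25
25 = (3,1)_8 → 3² + 1² = 9 + 1 = 10
10 = (1,2)_8 → 1² + 2² = 1 + 4 = 5
5 = (5)_8 → 5² = 25  — 25 already appeared earlier.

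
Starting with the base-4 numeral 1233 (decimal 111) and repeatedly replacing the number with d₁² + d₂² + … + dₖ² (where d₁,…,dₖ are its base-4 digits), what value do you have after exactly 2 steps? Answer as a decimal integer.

111 = (1,2,3,3)_4 → 23
23 = (1,1,3)_4 → 11

11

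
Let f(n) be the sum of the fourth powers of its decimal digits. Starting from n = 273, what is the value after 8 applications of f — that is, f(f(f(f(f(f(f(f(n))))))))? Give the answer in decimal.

4179

273 → 2498
2498 → 10929
10929 → 13139
13139 → 6725
6725 → 4338
4338 → 4514
4514 → 1138
1138 → 4179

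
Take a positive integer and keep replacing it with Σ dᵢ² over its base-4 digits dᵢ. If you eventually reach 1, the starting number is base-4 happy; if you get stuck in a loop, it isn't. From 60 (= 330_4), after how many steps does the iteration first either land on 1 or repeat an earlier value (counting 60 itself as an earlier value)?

60 = (3,3,0)_4 → 3² + 3² + 0² = 9 + 9 + 0 = 18
18 = (1,0,2)_4 → 1² + 0² + 2² = 1 + 0 + 4 = 5
5 = (1,1)_4 → 1² + 1² = 1 + 1 = 2
2 = (2)_4 → 2² = 4
4 = (1,0)_4 → 1² + 0² = 1 + 0 = 1  — reached 1.
That took 5 steps.

5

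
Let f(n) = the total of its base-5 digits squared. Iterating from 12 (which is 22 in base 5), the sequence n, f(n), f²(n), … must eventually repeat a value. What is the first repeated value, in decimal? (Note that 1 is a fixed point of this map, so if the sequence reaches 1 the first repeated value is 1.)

12 = (2,2)_5 → 8
8 = (1,3)_5 → 10
10 = (2,0)_5 → 4
4 = (4)_5 → 16
16 = (3,1)_5 → 10  — 10 already appeared earlier.

10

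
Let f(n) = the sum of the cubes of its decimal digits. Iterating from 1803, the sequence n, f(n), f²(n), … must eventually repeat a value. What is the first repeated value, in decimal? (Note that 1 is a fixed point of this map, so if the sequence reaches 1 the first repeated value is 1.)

153

1803 → 1³ + 8³ + 0³ + 3³ = 540
540 → 5³ + 4³ + 0³ = 189
189 → 1³ + 8³ + 9³ = 1242
1242 → 1³ + 2³ + 4³ + 2³ = 81
81 → 8³ + 1³ = 513
513 → 5³ + 1³ + 3³ = 153
153 → 1³ + 5³ + 3³ = 153  — 153 already appeared earlier.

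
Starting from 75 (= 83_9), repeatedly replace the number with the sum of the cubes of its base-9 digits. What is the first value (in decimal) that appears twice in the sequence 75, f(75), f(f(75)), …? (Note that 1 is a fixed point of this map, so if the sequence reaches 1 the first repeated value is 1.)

75 = (8,3)_9 → 8³ + 3³ = 512 + 27 = 539
539 = (6,5,8)_9 → 6³ + 5³ + 8³ = 216 + 125 + 512 = 853
853 = (1,1,4,7)_9 → 1³ + 1³ + 4³ + 7³ = 1 + 1 + 64 + 343 = 409
409 = (5,0,4)_9 → 5³ + 0³ + 4³ = 125 + 0 + 64 = 189
189 = (2,3,0)_9 → 2³ + 3³ + 0³ = 8 + 27 + 0 = 35
35 = (3,8)_9 → 3³ + 8³ = 27 + 512 = 539  — 539 already appeared earlier.

539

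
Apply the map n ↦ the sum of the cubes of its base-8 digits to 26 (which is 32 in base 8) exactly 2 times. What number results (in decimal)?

26 = (3,2)_8 → 3³ + 2³ = 35
35 = (4,3)_8 → 4³ + 3³ = 91

91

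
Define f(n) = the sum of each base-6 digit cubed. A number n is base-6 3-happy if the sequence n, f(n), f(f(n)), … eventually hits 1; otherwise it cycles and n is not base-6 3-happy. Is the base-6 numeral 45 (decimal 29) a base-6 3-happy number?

base-6 3-happy

29 = (4,5)_6 → 4³ + 5³ = 64 + 125 = 189
189 = (5,1,3)_6 → 5³ + 1³ + 3³ = 125 + 1 + 27 = 153
153 = (4,1,3)_6 → 4³ + 1³ + 3³ = 64 + 1 + 27 = 92
92 = (2,3,2)_6 → 2³ + 3³ + 2³ = 8 + 27 + 8 = 43
43 = (1,1,1)_6 → 1³ + 1³ + 1³ = 1 + 1 + 1 = 3
3 = (3)_6 → 3³ = 27
27 = (4,3)_6 → 4³ + 3³ = 64 + 27 = 91
91 = (2,3,1)_6 → 2³ + 3³ + 1³ = 8 + 27 + 1 = 36
36 = (1,0,0)_6 → 1³ + 0³ + 0³ = 1 + 0 + 0 = 1  — reached 1.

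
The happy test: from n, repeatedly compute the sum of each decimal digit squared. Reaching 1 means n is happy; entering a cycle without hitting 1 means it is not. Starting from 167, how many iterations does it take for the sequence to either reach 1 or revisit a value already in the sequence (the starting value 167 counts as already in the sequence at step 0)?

3

167 → 1² + 6² + 7² = 86
86 → 8² + 6² = 100
100 → 1² + 0² + 0² = 1  — reached 1.
That took 3 steps.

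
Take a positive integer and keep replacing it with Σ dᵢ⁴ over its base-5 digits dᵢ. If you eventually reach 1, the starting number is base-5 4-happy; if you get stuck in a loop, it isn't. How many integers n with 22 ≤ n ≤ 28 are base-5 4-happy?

22: 22 → 272 → 288 → 114 → 528 → 338 → 194 → 354 → 528  — not base-5 4-happy
23: 23 → 337 → 129 → 257 → 33 → 83 → 163 → 99 → 593 → 499 → 849 → 595 → 593  — not base-5 4-happy
24: 24 → 512 → 288 → 114 → 528 → 338 → 194 → 354 → 528  — not base-5 4-happy
25: 25 → 1  — base-5 4-happy
26: 26 → 2 → 16 → 82 → 98 → 418 → 244 → 594 → 674 → 514 → 528 → 338 → 194 → 354 → 528  — not base-5 4-happy
27: 27 → 17 → 97 → 353 → 353  — not base-5 4-happy
28: 28 → 82 → 98 → 418 → 244 → 594 → 674 → 514 → 528 → 338 → 194 → 354 → 528  — not base-5 4-happy
base-5 4-happy: 25

1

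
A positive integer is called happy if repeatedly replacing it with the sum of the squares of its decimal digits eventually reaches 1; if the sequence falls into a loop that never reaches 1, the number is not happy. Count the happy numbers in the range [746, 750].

746: 746 → 101 → 2 → 4 → 16 → 37 → 58 → 89 → 145 → 42 → 20 → 4  — not happy
747: 747 → 114 → 18 → 65 → 61 → 37 → 58 → 89 → 145 → 42 → 20 → 4 → 16 → 37  — not happy
748: 748 → 129 → 86 → 100 → 1  — happy
749: 749 → 146 → 53 → 34 → 25 → 29 → 85 → 89 → 145 → 42 → 20 → 4 → 16 → 37 → 58 → 89  — not happy
750: 750 → 74 → 65 → 61 → 37 → 58 → 89 → 145 → 42 → 20 → 4 → 16 → 37  — not happy
happy: 748

1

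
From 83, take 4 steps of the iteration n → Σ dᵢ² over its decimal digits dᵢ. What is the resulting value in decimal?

145

83 → 8² + 3² = 73
73 → 7² + 3² = 58
58 → 5² + 8² = 89
89 → 8² + 9² = 145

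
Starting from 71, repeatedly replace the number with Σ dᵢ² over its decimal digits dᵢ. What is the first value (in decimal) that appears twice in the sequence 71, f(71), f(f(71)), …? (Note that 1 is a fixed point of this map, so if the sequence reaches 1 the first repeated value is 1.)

71 → 7² + 1² = 50
50 → 5² + 0² = 25
25 → 2² + 5² = 29
29 → 2² + 9² = 85
85 → 8² + 5² = 89
89 → 8² + 9² = 145
145 → 1² + 4² + 5² = 42
42 → 4² + 2² = 20
20 → 2² + 0² = 4
4 → 4² = 16
16 → 1² + 6² = 37
37 → 3² + 7² = 58
58 → 5² + 8² = 89  — 89 already appeared earlier.

89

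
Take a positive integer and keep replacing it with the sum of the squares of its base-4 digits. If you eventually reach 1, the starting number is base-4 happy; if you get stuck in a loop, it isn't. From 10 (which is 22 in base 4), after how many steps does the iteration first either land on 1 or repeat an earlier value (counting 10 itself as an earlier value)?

10 = (2,2)_4 → 2² + 2² = 4 + 4 = 8
8 = (2,0)_4 → 2² + 0² = 4 + 0 = 4
4 = (1,0)_4 → 1² + 0² = 1 + 0 = 1  — reached 1.
That took 3 steps.

3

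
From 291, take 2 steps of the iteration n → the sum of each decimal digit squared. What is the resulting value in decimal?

100

291 → 2² + 9² + 1² = 4 + 81 + 1 = 86
86 → 8² + 6² = 64 + 36 = 100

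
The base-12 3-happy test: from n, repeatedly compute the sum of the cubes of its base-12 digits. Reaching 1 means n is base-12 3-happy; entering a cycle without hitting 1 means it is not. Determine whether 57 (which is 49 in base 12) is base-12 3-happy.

not base-12 3-happy

57 = (4,9)_12 → 4³ + 9³ = 64 + 729 = 793
793 = (5,6,1)_12 → 5³ + 6³ + 1³ = 125 + 216 + 1 = 342
342 = (2,4,6)_12 → 2³ + 4³ + 6³ = 8 + 64 + 216 = 288
288 = (2,0,0)_12 → 2³ + 0³ + 0³ = 8 + 0 + 0 = 8
8 = (8)_12 → 8³ = 512
512 = (3,6,8)_12 → 3³ + 6³ + 8³ = 27 + 216 + 512 = 755
755 = (5,2,11)_12 → 5³ + 2³ + 11³ = 125 + 8 + 1331 = 1464
1464 = (10,2,0)_12 → 10³ + 2³ + 0³ = 1000 + 8 + 0 = 1008
1008 = (7,0,0)_12 → 7³ + 0³ + 0³ = 343 + 0 + 0 = 343
343 = (2,4,7)_12 → 2³ + 4³ + 7³ = 8 + 64 + 343 = 415
415 = (2,10,7)_12 → 2³ + 10³ + 7³ = 8 + 1000 + 343 = 1351
1351 = (9,4,7)_12 → 9³ + 4³ + 7³ = 729 + 64 + 343 = 1136
1136 = (7,10,8)_12 → 7³ + 10³ + 8³ = 343 + 1000 + 512 = 1855
1855 = (1,0,10,7)_12 → 1³ + 0³ + 10³ + 7³ = 1 + 0 + 1000 + 343 = 1344
1344 = (9,4,0)_12 → 9³ + 4³ + 0³ = 729 + 64 + 0 = 793  — 793 already seen; the sequence cycles without reaching 1.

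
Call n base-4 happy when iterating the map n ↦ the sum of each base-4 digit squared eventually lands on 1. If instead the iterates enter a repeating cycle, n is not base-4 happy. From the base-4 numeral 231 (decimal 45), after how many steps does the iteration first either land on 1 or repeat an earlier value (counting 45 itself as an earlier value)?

45 = (2,3,1)_4 → 2² + 3² + 1² = 4 + 9 + 1 = 14
14 = (3,2)_4 → 3² + 2² = 9 + 4 = 13
13 = (3,1)_4 → 3² + 1² = 9 + 1 = 10
10 = (2,2)_4 → 2² + 2² = 4 + 4 = 8
8 = (2,0)_4 → 2² + 0² = 4 + 0 = 4
4 = (1,0)_4 → 1² + 0² = 1 + 0 = 1  — reached 1.
That took 6 steps.

6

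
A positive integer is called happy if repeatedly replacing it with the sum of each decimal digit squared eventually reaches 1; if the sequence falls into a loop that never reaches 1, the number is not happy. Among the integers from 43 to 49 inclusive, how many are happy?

2

43: 43 → 25 → 29 → 85 → 89 → 145 → 42 → 20 → 4 → 16 → 37 → 58 → 89  — not happy
44: 44 → 32 → 13 → 10 → 1  — happy
45: 45 → 41 → 17 → 50 → 25 → 29 → 85 → 89 → 145 → 42 → 20 → 4 → 16 → 37 → 58 → 89  — not happy
46: 46 → 52 → 29 → 85 → 89 → 145 → 42 → 20 → 4 → 16 → 37 → 58 → 89  — not happy
47: 47 → 65 → 61 → 37 → 58 → 89 → 145 → 42 → 20 → 4 → 16 → 37  — not happy
48: 48 → 80 → 64 → 52 → 29 → 85 → 89 → 145 → 42 → 20 → 4 → 16 → 37 → 58 → 89  — not happy
49: 49 → 97 → 130 → 10 → 1  — happy
happy: 44, 49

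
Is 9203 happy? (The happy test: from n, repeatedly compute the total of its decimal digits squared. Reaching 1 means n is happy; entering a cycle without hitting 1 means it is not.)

9203 → 9² + 2² + 0² + 3² = 94
94 → 9² + 4² = 97
97 → 9² + 7² = 130
130 → 1² + 3² + 0² = 10
10 → 1² + 0² = 1  — reached 1.

happy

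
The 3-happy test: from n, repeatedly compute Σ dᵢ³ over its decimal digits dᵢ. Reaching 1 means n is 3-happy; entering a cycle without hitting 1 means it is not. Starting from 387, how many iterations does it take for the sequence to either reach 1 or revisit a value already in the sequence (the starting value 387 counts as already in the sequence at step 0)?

387 → 3³ + 8³ + 7³ = 27 + 512 + 343 = 882
882 → 8³ + 8³ + 2³ = 512 + 512 + 8 = 1032
1032 → 1³ + 0³ + 3³ + 2³ = 1 + 0 + 27 + 8 = 36
36 → 3³ + 6³ = 27 + 216 = 243
243 → 2³ + 4³ + 3³ = 8 + 64 + 27 = 99
99 → 9³ + 9³ = 729 + 729 = 1458
1458 → 1³ + 4³ + 5³ + 8³ = 1 + 64 + 125 + 512 = 702
702 → 7³ + 0³ + 2³ = 343 + 0 + 8 = 351
351 → 3³ + 5³ + 1³ = 27 + 125 + 1 = 153
153 → 1³ + 5³ + 3³ = 1 + 125 + 27 = 153  — 153 repeats.
That took 10 steps.

10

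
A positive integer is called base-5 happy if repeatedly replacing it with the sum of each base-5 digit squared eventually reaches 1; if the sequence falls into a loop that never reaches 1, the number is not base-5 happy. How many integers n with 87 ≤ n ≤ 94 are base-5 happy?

87: 87 → 17 → 13 → 13  (repeats 13)
88: 88 → 22 → 20 → 16 → 10 → 4 → 16  (repeats 16)
89: 89 → 29 → 17 → 13 → 13  (repeats 13)
90: 90 → 18 → 18  (repeats 18)
91: 91 → 19 → 25 → 1  (reaches 1)
92: 92 → 22 → 20 → 16 → 10 → 4 → 16  (repeats 16)
93: 93 → 27 → 5 → 1  (reaches 1)
94: 94 → 34 → 18 → 18  (repeats 18)
base-5 happy: 91, 93

2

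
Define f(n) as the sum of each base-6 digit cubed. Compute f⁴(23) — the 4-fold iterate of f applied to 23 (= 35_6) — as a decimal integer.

23 = (3,5)_6 → 3³ + 5³ = 152
152 = (4,1,2)_6 → 4³ + 1³ + 2³ = 73
73 = (2,0,1)_6 → 2³ + 0³ + 1³ = 9
9 = (1,3)_6 → 1³ + 3³ = 28

28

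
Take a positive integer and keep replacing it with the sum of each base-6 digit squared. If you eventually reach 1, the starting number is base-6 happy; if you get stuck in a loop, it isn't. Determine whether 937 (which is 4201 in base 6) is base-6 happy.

937 = (4,2,0,1)_6 → 4² + 2² + 0² + 1² = 16 + 4 + 0 + 1 = 21
21 = (3,3)_6 → 3² + 3² = 9 + 9 = 18
18 = (3,0)_6 → 3² + 0² = 9 + 0 = 9
9 = (1,3)_6 → 1² + 3² = 1 + 9 = 10
10 = (1,4)_6 → 1² + 4² = 1 + 16 = 17
17 = (2,5)_6 → 2² + 5² = 4 + 25 = 29
29 = (4,5)_6 → 4² + 5² = 16 + 25 = 41
41 = (1,0,5)_6 → 1² + 0² + 5² = 1 + 0 + 25 = 26
26 = (4,2)_6 → 4² + 2² = 16 + 4 = 20
20 = (3,2)_6 → 3² + 2² = 9 + 4 = 13
13 = (2,1)_6 → 2² + 1² = 4 + 1 = 5
5 = (5)_6 → 5² = 25
25 = (4,1)_6 → 4² + 1² = 16 + 1 = 17  — 17 already seen; the sequence cycles without reaching 1.

not base-6 happy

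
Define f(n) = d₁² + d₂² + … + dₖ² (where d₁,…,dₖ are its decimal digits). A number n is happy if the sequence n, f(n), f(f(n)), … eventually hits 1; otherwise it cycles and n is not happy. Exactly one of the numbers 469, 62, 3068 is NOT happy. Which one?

469: 469 → 133 → 19 → 82 → 68 → 100 → 1  — reaches 1 (happy)
62: 62 → 40 → 16 → 37 → 58 → 89 → 145 → 42 → 20 → 4 → 16  — repeats 16 (not happy)
3068: 3068 → 109 → 82 → 68 → 100 → 1  — reaches 1 (happy)

62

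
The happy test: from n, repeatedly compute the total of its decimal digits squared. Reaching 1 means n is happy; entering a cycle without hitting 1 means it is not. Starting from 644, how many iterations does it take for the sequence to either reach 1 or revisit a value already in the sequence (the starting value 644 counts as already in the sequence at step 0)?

3

644 → 6² + 4² + 4² = 36 + 16 + 16 = 68
68 → 6² + 8² = 36 + 64 = 100
100 → 1² + 0² + 0² = 1 + 0 + 0 = 1  — reached 1.
That took 3 steps.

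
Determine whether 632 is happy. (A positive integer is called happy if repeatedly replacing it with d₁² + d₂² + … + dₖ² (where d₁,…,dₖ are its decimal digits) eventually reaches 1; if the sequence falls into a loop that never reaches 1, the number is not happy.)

happy

632 → 6² + 3² + 2² = 49
49 → 4² + 9² = 97
97 → 9² + 7² = 130
130 → 1² + 3² + 0² = 10
10 → 1² + 0² = 1  — reached 1.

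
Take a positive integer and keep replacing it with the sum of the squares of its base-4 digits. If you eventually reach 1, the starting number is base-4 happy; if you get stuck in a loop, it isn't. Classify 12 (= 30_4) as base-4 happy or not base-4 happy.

12 = (3,0)_4 → 3² + 0² = 9 + 0 = 9
9 = (2,1)_4 → 2² + 1² = 4 + 1 = 5
5 = (1,1)_4 → 1² + 1² = 1 + 1 = 2
2 = (2)_4 → 2² = 4
4 = (1,0)_4 → 1² + 0² = 1 + 0 = 1  — reached 1.

base-4 happy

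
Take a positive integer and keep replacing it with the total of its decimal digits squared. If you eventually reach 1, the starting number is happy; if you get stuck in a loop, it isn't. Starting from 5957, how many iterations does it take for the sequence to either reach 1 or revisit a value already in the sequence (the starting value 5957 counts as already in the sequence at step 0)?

12

5957 → 5² + 9² + 5² + 7² = 25 + 81 + 25 + 49 = 180
180 → 1² + 8² + 0² = 1 + 64 + 0 = 65
65 → 6² + 5² = 36 + 25 = 61
61 → 6² + 1² = 36 + 1 = 37
37 → 3² + 7² = 9 + 49 = 58
58 → 5² + 8² = 25 + 64 = 89
89 → 8² + 9² = 64 + 81 = 145
145 → 1² + 4² + 5² = 1 + 16 + 25 = 42
42 → 4² + 2² = 16 + 4 = 20
20 → 2² + 0² = 4 + 0 = 4
4 → 4² = 16
16 → 1² + 6² = 1 + 36 = 37  — 37 repeats.
That took 12 steps.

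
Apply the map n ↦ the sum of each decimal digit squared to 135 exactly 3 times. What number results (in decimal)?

25

135 → 1² + 3² + 5² = 35
35 → 3² + 5² = 34
34 → 3² + 4² = 25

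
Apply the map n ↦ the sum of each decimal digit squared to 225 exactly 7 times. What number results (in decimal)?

225 → 33
33 → 18
18 → 65
65 → 61
61 → 37
37 → 58
58 → 89

89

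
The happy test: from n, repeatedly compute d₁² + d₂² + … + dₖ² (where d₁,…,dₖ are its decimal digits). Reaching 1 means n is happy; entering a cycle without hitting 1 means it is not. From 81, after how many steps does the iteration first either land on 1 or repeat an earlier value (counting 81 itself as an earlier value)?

11

81 → 8² + 1² = 65
65 → 6² + 5² = 61
61 → 6² + 1² = 37
37 → 3² + 7² = 58
58 → 5² + 8² = 89
89 → 8² + 9² = 145
145 → 1² + 4² + 5² = 42
42 → 4² + 2² = 20
20 → 2² + 0² = 4
4 → 4² = 16
16 → 1² + 6² = 37  — 37 repeats.
That took 11 steps.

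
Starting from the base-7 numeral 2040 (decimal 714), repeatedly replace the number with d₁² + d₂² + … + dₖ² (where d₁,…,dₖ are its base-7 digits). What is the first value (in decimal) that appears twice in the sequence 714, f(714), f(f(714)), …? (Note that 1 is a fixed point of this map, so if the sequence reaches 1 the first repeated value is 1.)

714 = (2,0,4,0)_7 → 2² + 0² + 4² + 0² = 4 + 0 + 16 + 0 = 20
20 = (2,6)_7 → 2² + 6² = 4 + 36 = 40
40 = (5,5)_7 → 5² + 5² = 25 + 25 = 50
50 = (1,0,1)_7 → 1² + 0² + 1² = 1 + 0 + 1 = 2
2 = (2)_7 → 2² = 4
4 = (4)_7 → 4² = 16
16 = (2,2)_7 → 2² + 2² = 4 + 4 = 8
8 = (1,1)_7 → 1² + 1² = 1 + 1 = 2  — 2 already appeared earlier.

2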